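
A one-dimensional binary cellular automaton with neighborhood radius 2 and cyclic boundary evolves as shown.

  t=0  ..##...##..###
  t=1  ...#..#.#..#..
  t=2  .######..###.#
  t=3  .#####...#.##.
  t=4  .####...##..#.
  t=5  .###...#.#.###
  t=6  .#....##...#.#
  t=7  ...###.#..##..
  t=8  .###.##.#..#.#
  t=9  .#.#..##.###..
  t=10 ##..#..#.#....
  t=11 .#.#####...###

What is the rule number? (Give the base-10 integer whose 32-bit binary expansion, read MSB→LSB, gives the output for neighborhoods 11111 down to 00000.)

3833967294

  [31] ##### => #  t=2,i=3
  [30] ####. => #  t=2,i=5
  [29] ###.# => #  t=2,i=11
  [28] ###.. => .  t=0,i=13
  [27] ##.## => .  t=5,i=0
  [26] ##.#. => #  t=2,i=12
  [25] ##..# => .  t=0,i=0
  [24] ##... => .  t=0,i=4
  [23] #.### => #  t=2,i=1
  [22] #.##. => .  t=3,i=11
  [21] #.#.# => .  t=2,i=13
  [20] #.#.. => .  t=1,i=8
  [19] #..## => .  t=0,i=1
  [18] #..#. => #  t=1,i=5
  [17] #...# => .  t=0,i=5
  [16] #.... => #  t=1,i=13
  [15] .#### => #  t=2,i=2
  [14] .###. => .  t=0,i=12
  [13] .##.# => #  t=8,i=6
  [12] .##.. => #  t=0,i=3
  [11] .#.## => .  t=2,i=0
  [10] .#.#. => .  t=1,i=7
  [9] .#..# => #  t=1,i=4
  [8] .#... => .  t=1,i=12
  [7] ..### => #  t=0,i=11
  [6] ..##. => .  t=0,i=2
  [5] ..#.# => #  t=1,i=6
  [4] ..#.. => #  t=1,i=3
  [3] ...## => #  t=0,i=6
  [2] ...#. => #  t=1,i=2
  [1] ....# => #  t=1,i=1
  [0] ..... => .  t=1,i=0
  bits 11100100100001011011001010111110 = 3833967294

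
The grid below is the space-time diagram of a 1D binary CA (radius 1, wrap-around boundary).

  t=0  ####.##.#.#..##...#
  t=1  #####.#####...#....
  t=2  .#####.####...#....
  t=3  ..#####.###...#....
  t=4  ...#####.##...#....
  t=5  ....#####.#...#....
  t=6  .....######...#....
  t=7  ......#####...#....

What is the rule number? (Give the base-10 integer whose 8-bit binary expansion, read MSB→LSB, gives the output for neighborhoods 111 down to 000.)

228

  [7] ### => #  t=0,i=0
  [6] ##. => #  t=0,i=3
  [5] #.# => #  t=0,i=4
  [4] #.. => .  t=0,i=11
  [3] .## => .  t=0,i=5
  [2] .#. => #  t=0,i=8
  [1] ..# => .  t=0,i=12
  [0] ... => .  t=0,i=16
  bits 11100100 = 228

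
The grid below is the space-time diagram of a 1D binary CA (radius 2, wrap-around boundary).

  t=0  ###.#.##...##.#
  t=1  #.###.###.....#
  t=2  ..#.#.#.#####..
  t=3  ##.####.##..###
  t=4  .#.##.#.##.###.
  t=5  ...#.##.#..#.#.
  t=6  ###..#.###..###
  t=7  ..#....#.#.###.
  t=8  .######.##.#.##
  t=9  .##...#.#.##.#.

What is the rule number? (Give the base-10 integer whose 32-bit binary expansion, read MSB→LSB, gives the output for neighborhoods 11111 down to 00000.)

  ##### -> .   bit 31 = 0  t=2,i=10
  ####. -> .   bit 30 = 0  t=0,i=1
  ###.# -> #   bit 29 = 1  t=0,i=2
  ###.. -> #   bit 28 = 1  t=1,i=8
  ##.## -> .   bit 27 = 0  t=0,i=13
  ##.#. -> #   bit 26 = 1  t=0,i=3
  ##..# -> .   bit 25 = 0  t=3,i=10
  ##... -> #   bit 24 = 1  t=0,i=8
  #.### -> #   bit 23 = 1  t=0,i=14
  #.##. -> #   bit 22 = 1  t=0,i=6
  #.#.# -> #   bit 21 = 1  t=0,i=4
  #.#.. -> #   bit 20 = 1  t=5,i=8
  #..## -> #   bit 19 = 1  t=3,i=11
  #..#. -> .   bit 18 = 0  t=4,i=0
  #...# -> .   bit 17 = 0  t=0,i=9
  #.... -> #   bit 16 = 1  t=1,i=10
  .#### -> #   bit 15 = 1  t=0,i=0
  .###. -> .   bit 14 = 0  t=1,i=3
  .##.# -> .   bit 13 = 0  t=0,i=12
  .##.. -> #   bit 12 = 1  t=0,i=7
  .#.## -> .   bit 11 = 0  t=0,i=5
  .#.#. -> #   bit 10 = 1  t=2,i=3
  .#..# -> #   bit 9 = 1  t=5,i=9
  .#... -> #   bit 8 = 1  t=5,i=14
  ..### -> #   bit 7 = 1  t=3,i=12
  ..##. -> .   bit 6 = 0  t=0,i=11
  ..#.# -> .   bit 5 = 0  t=2,i=2
  ..#.. -> #   bit 4 = 1  t=7,i=2
  ...## -> .   bit 3 = 0  t=0,i=10
  ...#. -> #   bit 2 = 1  t=2,i=1
  ....# -> #   bit 1 = 1  t=1,i=12
  ..... -> #   bit 0 = 1  t=1,i=11
  bits 00110101111110011001011110010111 = 905549719

905549719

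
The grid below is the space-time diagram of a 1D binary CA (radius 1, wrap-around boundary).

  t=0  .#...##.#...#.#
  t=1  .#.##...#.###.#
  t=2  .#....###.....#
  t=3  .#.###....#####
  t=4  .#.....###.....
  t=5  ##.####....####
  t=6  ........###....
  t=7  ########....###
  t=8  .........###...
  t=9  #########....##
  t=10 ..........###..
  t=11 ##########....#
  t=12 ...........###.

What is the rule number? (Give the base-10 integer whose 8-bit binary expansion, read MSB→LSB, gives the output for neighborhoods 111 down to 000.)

7

  ###|.  b7=0 t=1,i=11
  ##.|.  b6=0 t=0,i=6
  #.#|.  b5=0 t=0,i=0
  #..|.  b4=0 t=0,i=2
  .##|.  b3=0 t=0,i=5
  .#.|#  b2=1 t=0,i=1
  ..#|#  b1=1 t=0,i=4
  ...|#  b0=1 t=0,i=3
  bits 00000111 = 7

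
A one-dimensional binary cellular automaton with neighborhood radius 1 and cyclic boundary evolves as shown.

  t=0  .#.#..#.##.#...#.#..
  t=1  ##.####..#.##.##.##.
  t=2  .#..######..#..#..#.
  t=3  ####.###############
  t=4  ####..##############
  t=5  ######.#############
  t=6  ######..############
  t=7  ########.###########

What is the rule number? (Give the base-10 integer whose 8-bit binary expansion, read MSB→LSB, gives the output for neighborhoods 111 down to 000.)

  ###|#  b7=1 t=1,i=4
  ##.|#  b6=1 t=0,i=9
  #.#|.  b5=0 t=0,i=2
  #..|#  b4=1 t=0,i=4
  .##|.  b3=0 t=0,i=8
  .#.|#  b2=1 t=0,i=1
  ..#|#  b1=1 t=0,i=0
  ...|.  b0=0 t=0,i=13
  bits 11010110 = 214

214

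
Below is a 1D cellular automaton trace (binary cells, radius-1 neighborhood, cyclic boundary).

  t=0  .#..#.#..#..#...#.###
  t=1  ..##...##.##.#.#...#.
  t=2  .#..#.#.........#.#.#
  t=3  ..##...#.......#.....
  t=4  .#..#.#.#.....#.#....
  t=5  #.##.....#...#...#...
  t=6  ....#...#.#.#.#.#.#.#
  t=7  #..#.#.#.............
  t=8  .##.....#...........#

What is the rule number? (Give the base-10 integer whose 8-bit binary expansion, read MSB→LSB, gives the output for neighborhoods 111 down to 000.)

146

  ###|#  b7=1 t=0,i=19
  ##.|.  b6=0 t=0,i=20
  #.#|.  b5=0 t=0,i=0
  #..|#  b4=1 t=0,i=2
  .##|.  b3=0 t=0,i=18
  .#.|.  b2=0 t=0,i=1
  ..#|#  b1=1 t=0,i=3
  ...|.  b0=0 t=0,i=14
  bits 10010010 = 146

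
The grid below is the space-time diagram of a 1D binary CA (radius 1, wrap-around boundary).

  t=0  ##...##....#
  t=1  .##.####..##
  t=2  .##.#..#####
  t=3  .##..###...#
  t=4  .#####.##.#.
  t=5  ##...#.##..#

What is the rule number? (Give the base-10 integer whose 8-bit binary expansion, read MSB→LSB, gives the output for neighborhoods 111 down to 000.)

90

  ### -> .   bit 7 = 0  t=0,i=0
  ##. -> #   bit 6 = 1  t=0,i=1
  #.# -> .   bit 5 = 0  t=1,i=0
  #.. -> #   bit 4 = 1  t=0,i=2
  .## -> #   bit 3 = 1  t=0,i=5
  .#. -> .   bit 2 = 0  t=2,i=4
  ..# -> #   bit 1 = 1  t=0,i=4
  ... -> .   bit 0 = 0  t=0,i=3
  bits 01011010 = 90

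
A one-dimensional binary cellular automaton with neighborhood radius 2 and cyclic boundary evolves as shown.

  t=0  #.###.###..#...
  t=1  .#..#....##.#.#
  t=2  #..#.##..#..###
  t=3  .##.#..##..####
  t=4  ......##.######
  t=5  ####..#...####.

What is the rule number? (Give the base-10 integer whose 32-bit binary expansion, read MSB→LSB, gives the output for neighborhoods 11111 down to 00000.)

  #####|#  b31=1 t=4,i=11
  ####.|#  b30=1 t=2,i=14
  ###.#|#  b29=1 t=0,i=4
  ###..|.  b28=0 t=0,i=8
  ##.##|.  b27=0 t=0,i=5
  ##.#.|.  b26=0 t=1,i=11
  ##..#|#  b25=1 t=0,i=9
  ##...|#  b24=1 t=4,i=0
  #.###|.  b23=0 t=0,i=2
  #.##.|.  b22=0 t=2,i=5
  #.#.#|#  b21=1 t=1,i=12
  #.#..|.  b20=0 t=1,i=1
  #..##|#  b19=1 t=2,i=11
  #..#.|#  b18=1 t=0,i=10
  #...#|.  b17=0 t=0,i=13
  #....|#  b16=1 t=1,i=6
  .####|#  b15=1 t=2,i=13
  .###.|.  b14=0 t=0,i=3
  .##.#|.  b13=0 t=1,i=10
  .##..|.  b12=0 t=2,i=6
  .#.##|#  b11=1 t=0,i=1
  .#.#.|#  b10=1 t=1,i=0
  .#..#|.  b9=0 t=1,i=2
  .#...|#  b8=1 t=0,i=12
  ..###|#  b7=1 t=2,i=12
  ..##.|#  b6=1 t=1,i=9
  ..#.#|.  b5=0 t=0,i=0
  ..#..|.  b4=0 t=0,i=11
  ...##|.  b3=0 t=1,i=8
  ...#.|#  b2=1 t=0,i=14
  ....#|.  b1=0 t=1,i=7
  .....|#  b0=1 t=4,i=2
  bits 11100011001011011000110111000101 = 3811413445

3811413445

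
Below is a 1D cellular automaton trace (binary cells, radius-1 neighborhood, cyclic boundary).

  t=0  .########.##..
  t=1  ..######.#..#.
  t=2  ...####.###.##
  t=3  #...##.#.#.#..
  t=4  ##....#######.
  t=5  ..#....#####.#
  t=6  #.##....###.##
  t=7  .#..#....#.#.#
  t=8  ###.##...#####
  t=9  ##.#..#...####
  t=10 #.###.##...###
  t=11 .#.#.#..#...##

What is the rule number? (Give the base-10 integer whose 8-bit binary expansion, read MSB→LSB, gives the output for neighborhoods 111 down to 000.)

  ###|#  b7=1 t=0,i=2
  ##.|.  b6=0 t=0,i=8
  #.#|#  b5=1 t=0,i=9
  #..|#  b4=1 t=0,i=12
  .##|.  b3=0 t=0,i=1
  .#.|#  b2=1 t=1,i=9
  ..#|.  b1=0 t=0,i=0
  ...|.  b0=0 t=0,i=13
  bits 10110100 = 180

180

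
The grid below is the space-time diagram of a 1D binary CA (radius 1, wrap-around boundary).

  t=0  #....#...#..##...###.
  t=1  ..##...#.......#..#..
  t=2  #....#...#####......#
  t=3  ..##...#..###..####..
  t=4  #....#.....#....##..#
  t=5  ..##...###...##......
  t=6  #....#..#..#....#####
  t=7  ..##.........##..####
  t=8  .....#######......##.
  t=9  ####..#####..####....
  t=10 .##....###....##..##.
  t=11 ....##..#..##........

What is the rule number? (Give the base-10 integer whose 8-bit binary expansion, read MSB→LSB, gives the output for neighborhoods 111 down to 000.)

  ###|#  b7=1 t=0,i=18
  ##.|.  b6=0 t=0,i=13
  #.#|.  b5=0 t=0,i=20
  #..|.  b4=0 t=0,i=1
  .##|.  b3=0 t=0,i=12
  .#.|.  b2=0 t=0,i=0
  ..#|.  b1=0 t=0,i=4
  ...|#  b0=1 t=0,i=2
  bits 10000001 = 129

129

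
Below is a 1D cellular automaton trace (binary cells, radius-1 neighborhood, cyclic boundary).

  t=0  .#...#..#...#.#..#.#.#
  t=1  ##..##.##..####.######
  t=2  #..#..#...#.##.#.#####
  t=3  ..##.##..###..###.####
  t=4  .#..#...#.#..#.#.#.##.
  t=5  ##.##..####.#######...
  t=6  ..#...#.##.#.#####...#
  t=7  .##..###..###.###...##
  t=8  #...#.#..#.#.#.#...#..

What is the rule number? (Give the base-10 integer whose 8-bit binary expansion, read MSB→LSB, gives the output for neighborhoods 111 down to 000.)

  ###|#  b7=1 t=1,i=0
  ##.|.  b6=0 t=1,i=1
  #.#|#  b5=1 t=0,i=0
  #..|.  b4=0 t=0,i=2
  .##|.  b3=0 t=1,i=4
  .#.|#  b2=1 t=0,i=1
  ..#|#  b1=1 t=0,i=4
  ...|.  b0=0 t=0,i=3
  bits 10100110 = 166

166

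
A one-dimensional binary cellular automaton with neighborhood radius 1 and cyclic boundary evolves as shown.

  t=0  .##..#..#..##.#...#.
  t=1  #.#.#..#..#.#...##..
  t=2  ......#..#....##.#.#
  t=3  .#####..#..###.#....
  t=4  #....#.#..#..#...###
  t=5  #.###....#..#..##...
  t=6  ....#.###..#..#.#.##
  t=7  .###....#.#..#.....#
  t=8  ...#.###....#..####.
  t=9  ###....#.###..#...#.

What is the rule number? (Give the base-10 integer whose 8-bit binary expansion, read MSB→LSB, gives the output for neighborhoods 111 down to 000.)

67

  ###|.  b7=0 t=3,i=2
  ##.|#  b6=1 t=0,i=2
  #.#|.  b5=0 t=0,i=13
  #..|.  b4=0 t=0,i=3
  .##|.  b3=0 t=0,i=1
  .#.|.  b2=0 t=0,i=5
  ..#|#  b1=1 t=0,i=0
  ...|#  b0=1 t=0,i=16
  bits 01000011 = 67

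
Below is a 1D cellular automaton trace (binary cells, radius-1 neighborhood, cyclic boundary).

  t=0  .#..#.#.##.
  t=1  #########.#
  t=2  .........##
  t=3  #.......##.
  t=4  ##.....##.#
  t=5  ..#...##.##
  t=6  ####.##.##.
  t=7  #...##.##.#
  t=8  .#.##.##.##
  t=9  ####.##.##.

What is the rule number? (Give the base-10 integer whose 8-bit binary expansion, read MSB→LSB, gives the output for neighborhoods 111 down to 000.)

  ###|.  b7=0 t=1,i=0
  ##.|.  b6=0 t=0,i=9
  #.#|#  b5=1 t=0,i=5
  #..|#  b4=1 t=0,i=2
  .##|#  b3=1 t=0,i=8
  .#.|#  b2=1 t=0,i=1
  ..#|#  b1=1 t=0,i=0
  ...|.  b0=0 t=2,i=1
  bits 00111110 = 62

62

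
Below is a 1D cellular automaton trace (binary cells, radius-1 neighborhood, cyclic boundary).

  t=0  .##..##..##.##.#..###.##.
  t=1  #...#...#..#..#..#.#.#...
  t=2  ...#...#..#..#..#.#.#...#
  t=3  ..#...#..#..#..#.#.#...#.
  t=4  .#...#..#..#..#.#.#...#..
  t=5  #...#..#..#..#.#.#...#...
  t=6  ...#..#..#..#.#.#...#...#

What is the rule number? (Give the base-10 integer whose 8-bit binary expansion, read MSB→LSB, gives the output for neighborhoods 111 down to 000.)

162

  [7] ### => #  t=0,i=19
  [6] ##. => .  t=0,i=2
  [5] #.# => #  t=0,i=11
  [4] #.. => .  t=0,i=3
  [3] .## => .  t=0,i=1
  [2] .#. => .  t=0,i=15
  [1] ..# => #  t=0,i=0
  [0] ... => .  t=1,i=2
  bits 10100010 = 162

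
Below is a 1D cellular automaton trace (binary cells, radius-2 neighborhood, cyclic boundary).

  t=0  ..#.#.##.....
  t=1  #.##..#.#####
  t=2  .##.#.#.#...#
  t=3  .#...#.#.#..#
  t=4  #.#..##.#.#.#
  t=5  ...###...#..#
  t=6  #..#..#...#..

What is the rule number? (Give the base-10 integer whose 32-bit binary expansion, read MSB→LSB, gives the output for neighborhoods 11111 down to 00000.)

1271465955

  #####|.  b31=0 t=1,i=10
  ####.|#  b30=1 t=1,i=12
  ###.#|.  b29=0 t=1,i=0
  ###..|.  b28=0 t=5,i=5
  ##.##|#  b27=1 t=1,i=1
  ##.#.|.  b26=0 t=2,i=3
  ##..#|#  b25=1 t=1,i=4
  ##...|#  b24=1 t=0,i=8
  #.###|#  b23=1 t=1,i=8
  #.##.|#  b22=1 t=0,i=6
  #.#.#|.  b21=0 t=0,i=4
  #.#..|.  b20=0 t=2,i=8
  #..##|#  b19=1 t=4,i=4
  #..#.|.  b18=0 t=1,i=5
  #...#|.  b17=0 t=2,i=10
  #....|#  b16=1 t=0,i=9
  .####|.  b15=0 t=1,i=9
  .###.|.  b14=0 t=5,i=4
  .##.#|.  b13=0 t=2,i=2
  .##..|.  b12=0 t=0,i=7
  .#.##|.  b11=0 t=0,i=5
  .#.#.|#  b10=1 t=0,i=3
  .#..#|#  b9=1 t=3,i=10
  .#...|#  b8=1 t=2,i=9
  ..###|#  b7=1 t=5,i=3
  ..##.|#  b6=1 t=4,i=5
  ..#.#|#  b5=1 t=0,i=2
  ..#..|.  b4=0 t=5,i=9
  ...##|.  b3=0 t=5,i=2
  ...#.|.  b2=0 t=0,i=1
  ....#|#  b1=1 t=0,i=0
  .....|#  b0=1 t=0,i=10
  bits 01001011110010010000011111100011 = 1271465955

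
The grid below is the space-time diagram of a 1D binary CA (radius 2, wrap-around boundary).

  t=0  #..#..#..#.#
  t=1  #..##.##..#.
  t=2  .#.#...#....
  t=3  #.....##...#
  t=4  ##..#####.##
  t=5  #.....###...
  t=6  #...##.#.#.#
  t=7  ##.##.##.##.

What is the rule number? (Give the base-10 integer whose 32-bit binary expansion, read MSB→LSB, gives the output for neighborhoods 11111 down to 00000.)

3844102750

  [31] ##### => #  t=4,i=6
  [30] ####. => #  t=4,i=0
  [29] ###.# => #  t=4,i=8
  [28] ###.. => .  t=4,i=1
  [27] ##.## => .  t=1,i=5
  [26] ##.#. => #  t=6,i=6
  [25] ##..# => .  t=0,i=1
  [24] ##... => #  t=3,i=1
  [23] #.### => .  t=4,i=10
  [22] #.##. => .  t=0,i=11
  [21] #.#.# => #  t=6,i=7
  [20] #.#.. => .  t=1,i=0
  [19] #..## => .  t=1,i=2
  [18] #..#. => .  t=0,i=2
  [17] #...# => .  t=2,i=5
  [16] #.... => .  t=2,i=9
  [15] .#### => .  t=4,i=5
  [14] .###. => #  t=5,i=7
  [13] .##.# => .  t=1,i=4
  [12] .##.. => #  t=0,i=0
  [11] .#.## => #  t=0,i=10
  [10] .#.#. => .  t=1,i=11
  [9] .#..# => #  t=0,i=4
  [8] .#... => .  t=2,i=4
  [7] ..### => .  t=4,i=4
  [6] ..##. => #  t=1,i=3
  [5] ..#.# => .  t=0,i=9
  [4] ..#.. => #  t=0,i=3
  [3] ...## => #  t=3,i=5
  [2] ...#. => #  t=2,i=0
  [1] ....# => #  t=2,i=11
  [0] ..... => .  t=2,i=10
  bits 11100101001000000101101001011110 = 3844102750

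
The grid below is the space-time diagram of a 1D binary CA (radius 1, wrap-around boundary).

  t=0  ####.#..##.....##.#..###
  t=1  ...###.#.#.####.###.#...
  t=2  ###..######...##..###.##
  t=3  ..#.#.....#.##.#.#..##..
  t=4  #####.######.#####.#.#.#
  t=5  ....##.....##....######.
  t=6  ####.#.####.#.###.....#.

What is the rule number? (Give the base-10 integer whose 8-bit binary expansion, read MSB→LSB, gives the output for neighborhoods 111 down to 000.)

  [7] ### => .  t=0,i=0
  [6] ##. => #  t=0,i=3
  [5] #.# => #  t=0,i=4
  [4] #.. => .  t=0,i=6
  [3] .## => .  t=0,i=8
  [2] .#. => #  t=0,i=5
  [1] ..# => #  t=0,i=7
  [0] ... => #  t=0,i=11
  bits 01100111 = 103

103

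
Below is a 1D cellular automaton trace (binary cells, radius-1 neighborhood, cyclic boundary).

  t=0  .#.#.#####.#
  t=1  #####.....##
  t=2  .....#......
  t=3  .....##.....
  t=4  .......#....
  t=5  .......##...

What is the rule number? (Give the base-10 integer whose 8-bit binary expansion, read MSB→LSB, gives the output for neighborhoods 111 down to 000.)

  ###|.  b7=0 t=0,i=6
  ##.|.  b6=0 t=0,i=9
  #.#|#  b5=1 t=0,i=0
  #..|#  b4=1 t=1,i=5
  .##|.  b3=0 t=0,i=5
  .#.|#  b2=1 t=0,i=1
  ..#|.  b1=0 t=1,i=9
  ...|.  b0=0 t=1,i=6
  bits 00110100 = 52

52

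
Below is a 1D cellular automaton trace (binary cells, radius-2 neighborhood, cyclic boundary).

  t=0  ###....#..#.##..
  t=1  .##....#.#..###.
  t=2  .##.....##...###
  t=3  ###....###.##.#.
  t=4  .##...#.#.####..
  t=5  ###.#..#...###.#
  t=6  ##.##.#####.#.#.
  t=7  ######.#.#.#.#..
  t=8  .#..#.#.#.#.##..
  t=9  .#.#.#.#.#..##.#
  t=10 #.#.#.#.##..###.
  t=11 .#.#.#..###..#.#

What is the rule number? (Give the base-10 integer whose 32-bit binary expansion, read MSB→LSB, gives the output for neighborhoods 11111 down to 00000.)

1582757208

  #####|.  b31=0 t=6,i=8
  ####.|#  b30=1 t=4,i=12
  ###.#|.  b29=0 t=2,i=15
  ###..|#  b28=1 t=0,i=2
  ##.##|#  b27=1 t=2,i=0
  ##.#.|#  b26=1 t=3,i=13
  ##..#|#  b25=1 t=0,i=14
  ##...|.  b24=0 t=0,i=3
  #.###|.  b23=0 t=3,i=0
  #.##.|#  b22=1 t=0,i=12
  #.#.#|.  b21=0 t=3,i=14
  #.#..|#  b20=1 t=1,i=9
  #..##|.  b19=0 t=0,i=15
  #..#.|#  b18=1 t=0,i=9
  #...#|#  b17=1 t=2,i=11
  #....|.  b16=0 t=0,i=4
  .####|#  b15=1 t=4,i=11
  .###.|#  b14=1 t=0,i=1
  .##.#|#  b13=1 t=3,i=12
  .##..|#  b12=1 t=0,i=13
  .#.##|.  b11=0 t=0,i=11
  .#.#.|#  b10=1 t=1,i=8
  .#..#|.  b9=0 t=0,i=8
  .#...|#  b8=1 t=5,i=8
  ..###|.  b7=0 t=0,i=0
  ..##.|#  b6=1 t=1,i=1
  ..#.#|.  b5=0 t=0,i=10
  ..#..|#  b4=1 t=0,i=7
  ...##|#  b3=1 t=2,i=7
  ...#.|.  b2=0 t=0,i=6
  ....#|.  b1=0 t=0,i=5
  .....|.  b0=0 t=2,i=5
  bits 01011110010101101111010101011000 = 1582757208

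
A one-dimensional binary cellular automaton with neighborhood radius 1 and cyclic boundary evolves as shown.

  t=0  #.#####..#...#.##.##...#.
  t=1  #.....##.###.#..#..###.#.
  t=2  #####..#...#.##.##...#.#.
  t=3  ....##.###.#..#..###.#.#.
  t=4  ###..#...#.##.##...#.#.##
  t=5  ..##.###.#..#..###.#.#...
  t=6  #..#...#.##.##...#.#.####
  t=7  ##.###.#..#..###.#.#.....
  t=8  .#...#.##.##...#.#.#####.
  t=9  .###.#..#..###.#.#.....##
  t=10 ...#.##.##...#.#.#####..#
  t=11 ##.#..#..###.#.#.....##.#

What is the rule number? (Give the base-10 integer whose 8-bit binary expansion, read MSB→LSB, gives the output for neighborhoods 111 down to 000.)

  ###|.  b7=0 t=0,i=3
  ##.|#  b6=1 t=0,i=6
  #.#|.  b5=0 t=0,i=1
  #..|#  b4=1 t=0,i=7
  .##|.  b3=0 t=0,i=2
  .#.|#  b2=1 t=0,i=0
  ..#|.  b1=0 t=0,i=8
  ...|#  b0=1 t=0,i=11
  bits 01010101 = 85

85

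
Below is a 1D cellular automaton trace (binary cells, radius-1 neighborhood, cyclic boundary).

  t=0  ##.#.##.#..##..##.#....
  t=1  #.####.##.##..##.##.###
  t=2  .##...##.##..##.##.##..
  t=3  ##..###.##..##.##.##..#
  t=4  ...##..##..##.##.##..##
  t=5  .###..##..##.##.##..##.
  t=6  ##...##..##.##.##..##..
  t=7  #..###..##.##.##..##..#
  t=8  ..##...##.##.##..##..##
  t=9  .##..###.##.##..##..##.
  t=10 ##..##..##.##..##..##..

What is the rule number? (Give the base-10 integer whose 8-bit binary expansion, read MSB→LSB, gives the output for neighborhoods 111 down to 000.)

47

  nb ###: next=.  (t=1,i=3, bit7=0)
  nb ##.: next=.  (t=0,i=1, bit6=0)
  nb #.#: next=#  (t=0,i=2, bit5=1)
  nb #..: next=.  (t=0,i=9, bit4=0)
  nb .##: next=#  (t=0,i=0, bit3=1)
  nb .#.: next=#  (t=0,i=3, bit2=1)
  nb ..#: next=#  (t=0,i=10, bit1=1)
  nb ...: next=#  (t=0,i=20, bit0=1)
  bits 00101111 = 47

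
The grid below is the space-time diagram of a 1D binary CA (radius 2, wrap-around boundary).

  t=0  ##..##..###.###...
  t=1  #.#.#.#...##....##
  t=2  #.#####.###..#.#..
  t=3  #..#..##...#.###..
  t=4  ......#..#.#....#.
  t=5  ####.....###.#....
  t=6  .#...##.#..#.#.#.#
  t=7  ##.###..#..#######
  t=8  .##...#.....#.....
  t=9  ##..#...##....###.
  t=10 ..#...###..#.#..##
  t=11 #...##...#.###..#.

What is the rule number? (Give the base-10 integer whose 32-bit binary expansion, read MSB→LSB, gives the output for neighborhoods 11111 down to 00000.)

  [31] ##### => .  t=2,i=4
  [30] ####. => .  t=2,i=5
  [29] ###.# => #  t=0,i=10
  [28] ###.. => .  t=0,i=14
  [27] ##.## => #  t=0,i=11
  [26] ##.#. => .  t=1,i=1
  [25] ##..# => #  t=0,i=2
  [24] ##... => .  t=0,i=15
  [23] #.### => .  t=0,i=12
  [22] #.##. => .  t=9,i=0
  [21] #.#.# => #  t=1,i=2
  [20] #.#.. => #  t=1,i=6
  [19] #..## => .  t=0,i=3
  [18] #..#. => .  t=2,i=12
  [17] #...# => #  t=0,i=16
  [16] #.... => #  t=1,i=13
  [15] .#### => #  t=2,i=3
  [14] .###. => .  t=0,i=9
  [13] .##.# => .  t=6,i=6
  [12] .##.. => .  t=0,i=1
  [11] .#.## => .  t=2,i=1
  [10] .#.#. => #  t=1,i=3
  [9] .#..# => .  t=2,i=16
  [8] .#... => .  t=1,i=7
  [7] ..### => .  t=0,i=8
  [6] ..##. => #  t=0,i=0
  [5] ..#.# => #  t=2,i=0
  [4] ..#.. => .  t=3,i=0
  [3] ...## => #  t=0,i=17
  [2] ...#. => .  t=3,i=10
  [1] ....# => .  t=1,i=14
  [0] ..... => #  t=4,i=1
  bits 00101010001100111000010001101001 = 708019305

708019305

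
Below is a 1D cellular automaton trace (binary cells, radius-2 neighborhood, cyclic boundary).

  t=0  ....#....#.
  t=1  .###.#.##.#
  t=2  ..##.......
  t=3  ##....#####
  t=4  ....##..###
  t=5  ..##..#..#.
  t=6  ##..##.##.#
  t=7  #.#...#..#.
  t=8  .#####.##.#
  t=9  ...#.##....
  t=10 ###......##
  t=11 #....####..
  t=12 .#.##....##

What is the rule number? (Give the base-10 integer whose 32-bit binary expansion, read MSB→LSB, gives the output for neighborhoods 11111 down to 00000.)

  #####|#  b31=1 t=3,i=8
  ####.|.  b30=0 t=3,i=0
  ###.#|#  b29=1 t=1,i=3
  ###..|.  b28=0 t=3,i=1
  ##.##|#  b27=1 t=6,i=6
  ##.#.|.  b26=0 t=1,i=4
  ##..#|#  b25=1 t=4,i=6
  ##...|.  b24=0 t=2,i=4
  #.###|.  b23=0 t=1,i=1
  #.##.|.  b22=0 t=1,i=7
  #.#.#|.  b21=0 t=1,i=5
  #.#..|#  b20=1 t=7,i=2
  #..##|.  b19=0 t=4,i=7
  #..#.|#  b18=1 t=5,i=5
  #...#|#  b17=1 t=5,i=0
  #....|.  b16=0 t=0,i=0
  .####|.  b15=0 t=3,i=7
  .###.|#  b14=1 t=1,i=2
  .##.#|.  b13=0 t=1,i=8
  .##..|.  b12=0 t=2,i=3
  .#.##|.  b11=0 t=1,i=0
  .#.#.|#  b10=1 t=7,i=1
  .#..#|#  b9=1 t=5,i=7
  .#...|#  b8=1 t=0,i=5
  ..###|.  b7=0 t=3,i=6
  ..##.|.  b6=0 t=2,i=2
  ..#.#|.  b5=0 t=7,i=9
  ..#..|.  b4=0 t=0,i=4
  ...##|#  b3=1 t=2,i=1
  ...#.|#  b2=1 t=0,i=3
  ....#|#  b1=1 t=0,i=2
  .....|#  b0=1 t=0,i=1
  bits 10101010000101100100011100001111 = 2853586703

2853586703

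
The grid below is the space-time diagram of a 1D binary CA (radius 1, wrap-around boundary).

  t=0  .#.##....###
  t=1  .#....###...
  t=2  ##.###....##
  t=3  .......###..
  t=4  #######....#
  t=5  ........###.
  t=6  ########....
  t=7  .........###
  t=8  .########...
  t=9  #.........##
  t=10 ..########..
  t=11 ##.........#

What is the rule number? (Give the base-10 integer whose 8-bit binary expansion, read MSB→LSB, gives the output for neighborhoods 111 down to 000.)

  [7] ### => .  t=0,i=10
  [6] ##. => .  t=0,i=4
  [5] #.# => .  t=0,i=0
  [4] #.. => .  t=0,i=5
  [3] .## => .  t=0,i=3
  [2] .#. => #  t=0,i=1
  [1] ..# => #  t=0,i=8
  [0] ... => #  t=0,i=6
  bits 00000111 = 7

7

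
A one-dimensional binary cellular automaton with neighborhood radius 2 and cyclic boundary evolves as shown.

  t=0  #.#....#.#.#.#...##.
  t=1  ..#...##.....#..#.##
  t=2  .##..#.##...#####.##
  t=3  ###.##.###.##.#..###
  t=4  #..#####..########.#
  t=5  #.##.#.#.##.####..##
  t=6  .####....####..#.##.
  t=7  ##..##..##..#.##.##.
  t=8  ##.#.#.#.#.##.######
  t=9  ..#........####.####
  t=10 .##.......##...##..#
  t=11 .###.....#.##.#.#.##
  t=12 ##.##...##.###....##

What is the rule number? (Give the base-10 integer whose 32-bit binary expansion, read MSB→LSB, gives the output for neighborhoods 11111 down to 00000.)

2648453820

  nb #####: next=#  (t=2,i=14, bit31=1)
  nb ####.: next=.  (t=2,i=15, bit30=0)
  nb ###.#: next=.  (t=2,i=16, bit29=0)
  nb ###..: next=#  (t=4,i=7, bit28=1)
  nb ##.##: next=#  (t=2,i=0, bit27=1)
  nb ##.#.: next=#  (t=0,i=19, bit26=1)
  nb ##..#: next=.  (t=1,i=0, bit25=0)
  nb ##...: next=#  (t=1,i=8, bit24=1)
  nb #.###: next=#  (t=3,i=7, bit23=1)
  nb #.##.: next=#  (t=1,i=18, bit22=1)
  nb #.#.#: next=.  (t=0,i=0, bit21=0)
  nb #.#..: next=#  (t=0,i=2, bit20=1)
  nb #..##: next=#  (t=3,i=16, bit19=1)
  nb #..#.: next=#  (t=1,i=1, bit18=1)
  nb #...#: next=.  (t=0,i=15, bit17=0)
  nb #....: next=.  (t=0,i=4, bit16=0)
  nb .####: next=.  (t=2,i=13, bit15=0)
  nb .###.: next=.  (t=3,i=8, bit14=0)
  nb .##.#: next=#  (t=0,i=18, bit13=1)
  nb .##..: next=#  (t=1,i=7, bit12=1)
  nb .#.##: next=.  (t=1,i=17, bit11=0)
  nb .#.#.: next=.  (t=0,i=1, bit10=0)
  nb .#..#: next=#  (t=1,i=14, bit9=1)
  nb .#...: next=.  (t=0,i=3, bit8=0)
  nb ..###: next=#  (t=2,i=12, bit7=1)
  nb ..##.: next=.  (t=0,i=17, bit6=0)
  nb ..#.#: next=#  (t=0,i=7, bit5=1)
  nb ..#..: next=#  (t=1,i=2, bit4=1)
  nb ...##: next=#  (t=0,i=16, bit3=1)
  nb ...#.: next=#  (t=0,i=6, bit2=1)
  nb ....#: next=.  (t=0,i=5, bit1=0)
  nb .....: next=.  (t=1,i=10, bit0=0)
  bits 10011101110111000011001010111100 = 2648453820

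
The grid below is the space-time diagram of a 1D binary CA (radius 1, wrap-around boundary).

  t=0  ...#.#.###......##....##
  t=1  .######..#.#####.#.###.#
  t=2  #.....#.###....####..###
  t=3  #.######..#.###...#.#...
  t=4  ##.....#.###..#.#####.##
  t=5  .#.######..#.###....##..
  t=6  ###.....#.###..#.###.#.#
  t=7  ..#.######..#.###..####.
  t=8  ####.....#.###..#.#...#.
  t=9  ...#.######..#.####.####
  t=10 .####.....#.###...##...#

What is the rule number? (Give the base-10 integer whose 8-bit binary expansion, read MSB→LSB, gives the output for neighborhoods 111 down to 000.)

  ### -> .   bit 7 = 0  t=0,i=8
  ##. -> #   bit 6 = 1  t=0,i=9
  #.# -> #   bit 5 = 1  t=0,i=4
  #.. -> .   bit 4 = 0  t=0,i=0
  .## -> .   bit 3 = 0  t=0,i=7
  .#. -> #   bit 2 = 1  t=0,i=3
  ..# -> #   bit 1 = 1  t=0,i=2
  ... -> #   bit 0 = 1  t=0,i=1
  bits 01100111 = 103

103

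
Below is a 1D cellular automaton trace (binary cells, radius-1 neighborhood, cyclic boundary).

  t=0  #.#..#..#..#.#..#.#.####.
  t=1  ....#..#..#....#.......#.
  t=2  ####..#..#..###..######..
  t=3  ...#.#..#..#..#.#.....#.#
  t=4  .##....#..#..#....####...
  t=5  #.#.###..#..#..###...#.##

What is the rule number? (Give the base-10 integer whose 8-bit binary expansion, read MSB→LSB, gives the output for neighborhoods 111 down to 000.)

  ### -> .   bit 7 = 0  t=0,i=21
  ##. -> #   bit 6 = 1  t=0,i=23
  #.# -> .   bit 5 = 0  t=0,i=1
  #.. -> .   bit 4 = 0  t=0,i=3
  .## -> .   bit 3 = 0  t=0,i=20
  .#. -> .   bit 2 = 0  t=0,i=0
  ..# -> #   bit 1 = 1  t=0,i=4
  ... -> #   bit 0 = 1  t=1,i=0
  bits 01000011 = 67

67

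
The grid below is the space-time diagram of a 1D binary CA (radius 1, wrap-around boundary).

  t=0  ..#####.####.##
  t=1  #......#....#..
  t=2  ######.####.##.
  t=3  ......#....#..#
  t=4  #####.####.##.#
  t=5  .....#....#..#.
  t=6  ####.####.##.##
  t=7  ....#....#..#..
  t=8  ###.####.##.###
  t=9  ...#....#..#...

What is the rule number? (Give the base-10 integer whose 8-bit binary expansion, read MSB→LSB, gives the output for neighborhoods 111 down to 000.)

53

  ### -> .   bit 7 = 0  t=0,i=3
  ##. -> .   bit 6 = 0  t=0,i=6
  #.# -> #   bit 5 = 1  t=0,i=7
  #.. -> #   bit 4 = 1  t=0,i=0
  .## -> .   bit 3 = 0  t=0,i=2
  .#. -> #   bit 2 = 1  t=1,i=0
  ..# -> .   bit 1 = 0  t=0,i=1
  ... -> #   bit 0 = 1  t=1,i=2
  bits 00110101 = 53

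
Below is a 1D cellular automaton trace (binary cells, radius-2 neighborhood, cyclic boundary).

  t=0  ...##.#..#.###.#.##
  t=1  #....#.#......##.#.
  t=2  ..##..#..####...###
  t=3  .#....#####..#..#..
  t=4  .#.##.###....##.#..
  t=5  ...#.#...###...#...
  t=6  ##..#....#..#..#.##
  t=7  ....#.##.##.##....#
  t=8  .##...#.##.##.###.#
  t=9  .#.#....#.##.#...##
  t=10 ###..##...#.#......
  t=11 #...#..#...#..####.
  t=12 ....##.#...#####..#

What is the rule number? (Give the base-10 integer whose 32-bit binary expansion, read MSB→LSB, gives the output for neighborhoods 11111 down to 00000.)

  #####|#  b31=1 t=3,i=8
  ####.|.  b30=0 t=2,i=11
  ###.#|.  b29=0 t=0,i=13
  ###..|.  b28=0 t=2,i=12
  ##.##|#  b27=1 t=4,i=5
  ##.#.|#  b26=1 t=0,i=5
  ##..#|.  b25=0 t=2,i=0
  ##...|#  b24=1 t=0,i=0
  #.###|.  b23=0 t=0,i=11
  #.##.|#  b22=1 t=0,i=17
  #.#.#|#  b21=1 t=0,i=15
  #.#..|.  b20=0 t=0,i=6
  #..##|#  b19=1 t=2,i=1
  #..#.|.  b18=0 t=0,i=8
  #...#|.  b17=0 t=0,i=1
  #....|#  b16=1 t=1,i=2
  .####|#  b15=1 t=2,i=10
  .###.|.  b14=0 t=0,i=12
  .##.#|.  b13=0 t=0,i=4
  .##..|.  b12=0 t=0,i=18
  .#.##|.  b11=0 t=0,i=10
  .#.#.|#  b10=1 t=1,i=6
  .#..#|#  b9=1 t=0,i=7
  .#...|.  b8=0 t=1,i=1
  ..###|#  b7=1 t=2,i=9
  ..##.|.  b6=0 t=0,i=3
  ..#.#|.  b5=0 t=0,i=9
  ..#..|#  b4=1 t=2,i=6
  ...##|.  b3=0 t=0,i=2
  ...#.|.  b2=0 t=1,i=4
  ....#|#  b1=1 t=1,i=3
  .....|#  b0=1 t=1,i=10
  bits 10001101011010011000011010010011 = 2372503187

2372503187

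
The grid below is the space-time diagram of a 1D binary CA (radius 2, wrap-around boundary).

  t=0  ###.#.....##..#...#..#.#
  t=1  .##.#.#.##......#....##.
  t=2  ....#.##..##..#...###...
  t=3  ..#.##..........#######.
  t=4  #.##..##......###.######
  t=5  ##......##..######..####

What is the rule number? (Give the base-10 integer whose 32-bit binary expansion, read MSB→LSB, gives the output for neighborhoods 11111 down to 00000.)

  [31] ##### => #  t=3,i=18
  [30] ####. => #  t=0,i=1
  [29] ###.# => #  t=0,i=2
  [28] ###.. => #  t=2,i=20
  [27] ##.## => #  t=4,i=1
  [26] ##.#. => .  t=0,i=3
  [25] ##..# => .  t=0,i=12
  [24] ##... => #  t=1,i=10
  [23] #.### => .  t=0,i=23
  [22] #.##. => .  t=1,i=8
  [21] #.#.# => #  t=1,i=4
  [20] #.#.. => #  t=0,i=4
  [19] #..## => .  t=1,i=0
  [18] #..#. => .  t=0,i=13
  [17] #...# => #  t=0,i=16
  [16] #.... => #  t=0,i=6
  [15] .#### => .  t=0,i=0
  [14] .###. => #  t=2,i=19
  [13] .##.# => .  t=1,i=2
  [12] .##.. => .  t=0,i=11
  [11] .#.## => #  t=0,i=22
  [10] .#.#. => .  t=1,i=5
  [9] .#..# => .  t=0,i=19
  [8] .#... => .  t=0,i=5
  [7] ..### => #  t=2,i=18
  [6] ..##. => .  t=0,i=10
  [5] ..#.# => #  t=0,i=21
  [4] ..#.. => .  t=0,i=14
  [3] ...## => #  t=0,i=9
  [2] ...#. => .  t=0,i=17
  [1] ....# => #  t=0,i=8
  [0] ..... => .  t=0,i=7
  bits 11111001001100110100100010101010 = 4180887722

4180887722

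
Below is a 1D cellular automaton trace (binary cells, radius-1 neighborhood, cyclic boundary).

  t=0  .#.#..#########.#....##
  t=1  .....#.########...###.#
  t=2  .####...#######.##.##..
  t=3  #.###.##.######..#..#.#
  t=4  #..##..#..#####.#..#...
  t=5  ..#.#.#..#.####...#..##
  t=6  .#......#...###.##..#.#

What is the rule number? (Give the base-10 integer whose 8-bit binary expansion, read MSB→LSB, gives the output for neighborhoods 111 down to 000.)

  [7] ### => #  t=0,i=7
  [6] ##. => #  t=0,i=14
  [5] #.# => .  t=0,i=0
  [4] #.. => .  t=0,i=4
  [3] .## => .  t=0,i=6
  [2] .#. => .  t=0,i=1
  [1] ..# => #  t=0,i=5
  [0] ... => #  t=0,i=18
  bits 11000011 = 195

195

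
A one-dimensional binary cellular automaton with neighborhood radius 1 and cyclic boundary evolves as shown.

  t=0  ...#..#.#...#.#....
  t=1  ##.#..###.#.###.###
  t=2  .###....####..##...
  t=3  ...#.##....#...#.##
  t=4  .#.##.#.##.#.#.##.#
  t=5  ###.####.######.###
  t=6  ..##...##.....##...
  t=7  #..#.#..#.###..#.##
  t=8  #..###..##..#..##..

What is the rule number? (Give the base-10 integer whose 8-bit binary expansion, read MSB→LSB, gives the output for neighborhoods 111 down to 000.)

  nb ###: next=.  (t=1,i=0, bit7=0)
  nb ##.: next=#  (t=1,i=1, bit6=1)
  nb #.#: next=#  (t=0,i=7, bit5=1)
  nb #..: next=.  (t=0,i=4, bit4=0)
  nb .##: next=.  (t=1,i=6, bit3=0)
  nb .#.: next=#  (t=0,i=3, bit2=1)
  nb ..#: next=.  (t=0,i=2, bit1=0)
  nb ...: next=#  (t=0,i=0, bit0=1)
  bits 01100101 = 101

101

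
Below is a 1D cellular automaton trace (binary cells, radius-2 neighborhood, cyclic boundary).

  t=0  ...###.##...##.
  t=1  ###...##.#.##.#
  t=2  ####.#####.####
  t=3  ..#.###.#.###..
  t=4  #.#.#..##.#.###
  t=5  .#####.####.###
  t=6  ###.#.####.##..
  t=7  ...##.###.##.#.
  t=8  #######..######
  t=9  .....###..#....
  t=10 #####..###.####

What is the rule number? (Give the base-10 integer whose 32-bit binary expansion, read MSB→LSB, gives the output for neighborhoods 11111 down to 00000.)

1609934699

  nb #####: next=.  (t=2,i=0, bit31=0)
  nb ####.: next=#  (t=1,i=1, bit30=1)
  nb ###.#: next=.  (t=0,i=5, bit29=0)
  nb ###..: next=#  (t=1,i=2, bit28=1)
  nb ##.##: next=#  (t=0,i=6, bit27=1)
  nb ##.#.: next=#  (t=1,i=8, bit26=1)
  nb ##..#: next=#  (t=6,i=13, bit25=1)
  nb ##...: next=#  (t=0,i=9, bit24=1)
  nb #.###: next=#  (t=1,i=14, bit23=1)
  nb #.##.: next=#  (t=0,i=7, bit22=1)
  nb #.#.#: next=#  (t=1,i=9, bit21=1)
  nb #.#..: next=#  (t=4,i=4, bit20=1)
  nb #..##: next=.  (t=4,i=6, bit19=0)
  nb #..#.: next=#  (t=9,i=9, bit18=1)
  nb #...#: next=.  (t=0,i=10, bit17=0)
  nb #....: next=#  (t=0,i=0, bit16=1)
  nb .####: next=#  (t=1,i=0, bit15=1)
  nb .###.: next=.  (t=0,i=4, bit14=0)
  nb .##.#: next=#  (t=1,i=7, bit13=1)
  nb .##..: next=.  (t=0,i=8, bit12=0)
  nb .#.##: next=.  (t=1,i=10, bit11=0)
  nb .#.#.: next=#  (t=4,i=3, bit10=1)
  nb .#..#: next=#  (t=4,i=5, bit9=1)
  nb .#...: next=#  (t=7,i=14, bit8=1)
  nb ..###: next=.  (t=0,i=3, bit7=0)
  nb ..##.: next=#  (t=0,i=12, bit6=1)
  nb ..#.#: next=#  (t=3,i=2, bit5=1)
  nb ..#..: next=.  (t=9,i=10, bit4=0)
  nb ...##: next=#  (t=0,i=2, bit3=1)
  nb ...#.: next=.  (t=3,i=1, bit2=0)
  nb ....#: next=#  (t=0,i=1, bit1=1)
  nb .....: next=#  (t=9,i=0, bit0=1)
  bits 01011111111101011010011101101011 = 1609934699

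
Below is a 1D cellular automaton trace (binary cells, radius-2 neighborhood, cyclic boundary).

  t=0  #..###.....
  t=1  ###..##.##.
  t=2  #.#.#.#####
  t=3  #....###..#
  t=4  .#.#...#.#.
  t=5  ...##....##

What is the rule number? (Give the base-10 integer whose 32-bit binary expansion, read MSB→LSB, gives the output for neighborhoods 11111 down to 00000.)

  #####|.  b31=0 t=2,i=8
  ####.|#  b30=1 t=2,i=10
  ###.#|#  b29=1 t=2,i=0
  ###..|#  b28=1 t=0,i=5
  ##.##|#  b27=1 t=1,i=7
  ##.#.|.  b26=0 t=2,i=1
  ##..#|.  b25=0 t=1,i=3
  ##...|#  b24=1 t=0,i=6
  #.###|#  b23=1 t=1,i=0
  #.##.|#  b22=1 t=1,i=8
  #.#.#|.  b21=0 t=2,i=2
  #.#..|#  b20=1 t=4,i=3
  #..##|#  b19=1 t=0,i=2
  #..#.|.  b18=0 t=4,i=0
  #...#|.  b17=0 t=4,i=5
  #....|.  b16=0 t=0,i=7
  .####|#  b15=1 t=2,i=7
  .###.|.  b14=0 t=0,i=4
  .##.#|#  b13=1 t=1,i=6
  .##..|.  b12=0 t=3,i=0
  .#.##|#  b11=1 t=2,i=5
  .#.#.|.  b10=0 t=2,i=3
  .#..#|#  b9=1 t=0,i=1
  .#...|#  b8=1 t=4,i=4
  ..###|.  b7=0 t=0,i=3
  ..##.|.  b6=0 t=1,i=5
  ..#.#|.  b5=0 t=4,i=1
  ..#..|#  b4=1 t=0,i=0
  ...##|.  b3=0 t=3,i=4
  ...#.|.  b2=0 t=0,i=10
  ....#|#  b1=1 t=0,i=9
  .....|#  b0=1 t=0,i=8
  bits 01111001110110001010101100010011 = 2044242707

2044242707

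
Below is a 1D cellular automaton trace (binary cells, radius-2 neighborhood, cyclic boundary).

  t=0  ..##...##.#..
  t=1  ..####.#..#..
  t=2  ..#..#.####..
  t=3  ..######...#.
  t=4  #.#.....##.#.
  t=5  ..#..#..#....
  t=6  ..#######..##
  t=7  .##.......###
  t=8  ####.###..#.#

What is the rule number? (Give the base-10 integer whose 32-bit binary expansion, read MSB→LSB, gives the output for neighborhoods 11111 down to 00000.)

  nb #####: next=.  (t=3,i=4, bit31=0)
  nb ####.: next=.  (t=1,i=4, bit30=0)
  nb ###.#: next=#  (t=1,i=5, bit29=1)
  nb ###..: next=.  (t=2,i=10, bit28=0)
  nb ##.##: next=#  (t=7,i=0, bit27=1)
  nb ##.#.: next=.  (t=0,i=9, bit26=0)
  nb ##..#: next=.  (t=6,i=0, bit25=0)
  nb ##...: next=#  (t=0,i=4, bit24=1)
  nb #.###: next=#  (t=2,i=7, bit23=1)
  nb #.##.: next=#  (t=7,i=1, bit22=1)
  nb #.#.#: next=.  (t=4,i=0, bit21=0)
  nb #.#..: next=#  (t=0,i=10, bit20=1)
  nb #..##: next=#  (t=6,i=1, bit19=1)
  nb #..#.: next=#  (t=1,i=9, bit18=1)
  nb #...#: next=#  (t=0,i=5, bit17=1)
  nb #....: next=.  (t=0,i=12, bit16=0)
  nb .####: next=.  (t=1,i=3, bit15=0)
  nb .###.: next=.  (t=7,i=11, bit14=0)
  nb .##.#: next=.  (t=0,i=8, bit13=0)
  nb .##..: next=#  (t=0,i=3, bit12=1)
  nb .#.##: next=#  (t=2,i=6, bit11=1)
  nb .#.#.: next=.  (t=4,i=1, bit10=0)
  nb .#..#: next=#  (t=1,i=8, bit9=1)
  nb .#...: next=.  (t=0,i=11, bit8=0)
  nb ..###: next=#  (t=1,i=2, bit7=1)
  nb ..##.: next=#  (t=0,i=2, bit6=1)
  nb ..#.#: next=#  (t=2,i=5, bit5=1)
  nb ..#..: next=#  (t=1,i=10, bit4=1)
  nb ...##: next=.  (t=0,i=1, bit3=0)
  nb ...#.: next=.  (t=2,i=1, bit2=0)
  nb ....#: next=.  (t=0,i=0, bit1=0)
  nb .....: next=#  (t=4,i=5, bit0=1)
  bits 00101001110111100001101011110001 = 702421745

702421745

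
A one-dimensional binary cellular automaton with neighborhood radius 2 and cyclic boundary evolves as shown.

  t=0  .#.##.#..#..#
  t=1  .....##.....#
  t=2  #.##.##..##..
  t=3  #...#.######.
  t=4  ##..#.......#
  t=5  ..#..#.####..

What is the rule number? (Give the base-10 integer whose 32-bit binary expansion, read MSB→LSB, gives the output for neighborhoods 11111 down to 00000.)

  [31] ##### => .  t=3,i=8
  [30] ####. => .  t=3,i=10
  [29] ###.# => .  t=3,i=11
  [28] ###.. => .  t=4,i=1
  [27] ##.## => #  t=2,i=4
  [26] ##.#. => #  t=0,i=5
  [25] ##..# => #  t=2,i=7
  [24] ##... => .  t=1,i=7
  [23] #.### => .  t=3,i=6
  [22] #.##. => .  t=0,i=3
  [21] #.#.# => .  t=0,i=1
  [20] #.#.. => #  t=0,i=6
  [19] #..## => #  t=2,i=8
  [18] #..#. => .  t=0,i=8
  [17] #...# => .  t=3,i=2
  [16] #.... => .  t=1,i=1
  [15] .#### => .  t=3,i=7
  [14] .###. => .  t=4,i=0
  [13] .##.# => .  t=0,i=4
  [12] .##.. => #  t=1,i=6
  [11] .#.## => .  t=0,i=2
  [10] .#.#. => .  t=0,i=0
  [9] .#..# => .  t=0,i=7
  [8] .#... => #  t=1,i=0
  [7] ..### => .  t=4,i=12
  [6] ..##. => #  t=1,i=5
  [5] ..#.# => #  t=0,i=12
  [4] ..#.. => .  t=0,i=9
  [3] ...## => .  t=1,i=4
  [2] ...#. => .  t=1,i=11
  [1] ....# => #  t=1,i=3
  [0] ..... => #  t=1,i=2
  bits 00001110000110000001000101100011 = 236458339

236458339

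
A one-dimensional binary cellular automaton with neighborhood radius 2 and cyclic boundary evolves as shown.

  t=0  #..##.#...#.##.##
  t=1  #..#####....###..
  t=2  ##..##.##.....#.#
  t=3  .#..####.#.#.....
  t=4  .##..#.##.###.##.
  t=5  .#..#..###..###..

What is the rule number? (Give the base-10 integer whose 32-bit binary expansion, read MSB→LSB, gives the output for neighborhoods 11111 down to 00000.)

3176441681

  ##### -> #   bit 31 = 1  t=1,i=5
  ####. -> .   bit 30 = 0  t=1,i=6
  ###.# -> #   bit 29 = 1  t=3,i=7
  ###.. -> #   bit 28 = 1  t=0,i=0
  ##.## -> #   bit 27 = 1  t=0,i=14
  ##.#. -> #   bit 26 = 1  t=0,i=5
  ##..# -> .   bit 25 = 0  t=0,i=1
  ##... -> #   bit 24 = 1  t=1,i=8
  #.### -> .   bit 23 = 0  t=0,i=15
  #.##. -> #   bit 22 = 1  t=0,i=12
  #.#.# -> .   bit 21 = 0  t=3,i=9
  #.#.. -> #   bit 20 = 1  t=0,i=6
  #..## -> .   bit 19 = 0  t=0,i=2
  #..#. -> #   bit 18 = 1  t=1,i=16
  #...# -> .   bit 17 = 0  t=0,i=8
  #.... -> .   bit 16 = 0  t=1,i=9
  .#### -> #   bit 15 = 1  t=1,i=4
  .###. -> .   bit 14 = 0  t=0,i=16
  .##.# -> #   bit 13 = 1  t=0,i=4
  .##.. -> .   bit 12 = 0  t=2,i=8
  .#.## -> .   bit 11 = 0  t=0,i=11
  .#.#. -> #   bit 10 = 1  t=3,i=10
  .#..# -> #   bit 9 = 1  t=1,i=1
  .#... -> #   bit 8 = 1  t=0,i=7
  ..### -> .   bit 7 = 0  t=1,i=3
  ..##. -> #   bit 6 = 1  t=0,i=3
  ..#.# -> .   bit 5 = 0  t=0,i=10
  ..#.. -> #   bit 4 = 1  t=1,i=0
  ...## -> .   bit 3 = 0  t=1,i=11
  ...#. -> .   bit 2 = 0  t=0,i=9
  ....# -> .   bit 1 = 0  t=1,i=10
  ..... -> #   bit 0 = 1  t=2,i=11
  bits 10111101010101001010011101010001 = 3176441681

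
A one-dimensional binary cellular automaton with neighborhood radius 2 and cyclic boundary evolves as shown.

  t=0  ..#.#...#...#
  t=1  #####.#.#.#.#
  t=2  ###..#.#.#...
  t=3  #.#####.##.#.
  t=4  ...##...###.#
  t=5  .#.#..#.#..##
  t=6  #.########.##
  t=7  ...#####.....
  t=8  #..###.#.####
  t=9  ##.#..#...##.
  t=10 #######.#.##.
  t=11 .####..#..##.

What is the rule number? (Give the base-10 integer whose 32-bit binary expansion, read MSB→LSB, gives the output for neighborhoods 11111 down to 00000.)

2522326769

  nb #####: next=#  (t=1,i=1, bit31=1)
  nb ####.: next=.  (t=1,i=3, bit30=0)
  nb ###.#: next=.  (t=1,i=4, bit29=0)
  nb ###..: next=#  (t=2,i=2, bit28=1)
  nb ##.##: next=.  (t=3,i=7, bit27=0)
  nb ##.#.: next=#  (t=1,i=5, bit26=1)
  nb ##..#: next=#  (t=2,i=3, bit25=1)
  nb ##...: next=.  (t=4,i=5, bit24=0)
  nb #.###: next=.  (t=1,i=12, bit23=0)
  nb #.##.: next=#  (t=3,i=8, bit22=1)
  nb #.#.#: next=.  (t=1,i=6, bit21=0)
  nb #.#..: next=#  (t=0,i=4, bit20=1)
  nb #..##: next=.  (t=5,i=10, bit19=0)
  nb #..#.: next=#  (t=0,i=1, bit18=1)
  nb #...#: next=#  (t=0,i=6, bit17=1)
  nb #....: next=#  (t=7,i=9, bit16=1)
  nb .####: next=#  (t=1,i=0, bit15=1)
  nb .###.: next=.  (t=2,i=1, bit14=0)
  nb .##.#: next=#  (t=3,i=9, bit13=1)
  nb .##..: next=.  (t=4,i=4, bit12=0)
  nb .#.##: next=.  (t=1,i=11, bit11=0)
  nb .#.#.: next=#  (t=0,i=3, bit10=1)
  nb .#..#: next=#  (t=0,i=0, bit9=1)
  nb .#...: next=.  (t=0,i=5, bit8=0)
  nb ..###: next=#  (t=2,i=0, bit7=1)
  nb ..##.: next=#  (t=4,i=3, bit6=1)
  nb ..#.#: next=#  (t=0,i=2, bit5=1)
  nb ..#..: next=#  (t=0,i=8, bit4=1)
  nb ...##: next=.  (t=2,i=12, bit3=0)
  nb ...#.: next=.  (t=0,i=7, bit2=0)
  nb ....#: next=.  (t=7,i=1, bit1=0)
  nb .....: next=#  (t=7,i=0, bit0=1)
  bits 10010110010101111010011011110001 = 2522326769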